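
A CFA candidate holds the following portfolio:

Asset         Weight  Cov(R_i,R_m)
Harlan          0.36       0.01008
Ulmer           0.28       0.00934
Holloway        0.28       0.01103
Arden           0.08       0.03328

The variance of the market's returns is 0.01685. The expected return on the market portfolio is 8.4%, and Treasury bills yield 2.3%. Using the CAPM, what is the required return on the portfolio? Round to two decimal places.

6.64%

β_Harlan = 0.01008 / 0.01685 = 0.5982
β_Ulmer = 0.00934 / 0.01685 = 0.5543
β_Holloway = 0.01103 / 0.01685 = 0.6546
β_Arden = 0.03328 / 0.01685 = 1.9751
β_P = Σ w_i β_i = 0.36×0.5982 + 0.28×0.5543 + 0.28×0.6546 + 0.08×1.9751 = 0.7119
MRP = 8.4% − 2.3% = 6.10%
E(R_P) = R_f + β_P × MRP = 2.3% + 0.7119 × 6.1% = 6.64%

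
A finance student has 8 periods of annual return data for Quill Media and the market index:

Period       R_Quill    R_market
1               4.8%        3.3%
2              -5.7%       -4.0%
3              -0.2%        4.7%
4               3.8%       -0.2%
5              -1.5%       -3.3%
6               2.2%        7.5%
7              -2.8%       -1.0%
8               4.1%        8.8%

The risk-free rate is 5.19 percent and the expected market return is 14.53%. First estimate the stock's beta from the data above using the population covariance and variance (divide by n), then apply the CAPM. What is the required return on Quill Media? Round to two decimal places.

10.22%

Mean R_i = (4.8 − 5.7 − 0.2 + 3.8 − 1.5 + 2.2 − 2.8 + 4.1) / 8 = 0.5875%
Mean R_m = (3.3 − 4.0 + 4.7 − 0.2 − 3.3 + 7.5 − 1.0 + 8.8) / 8 = 1.9750%
Σ(R_i − R̄_i)(R_m − R̄_m) = 87.9875  ⇒  Cov = 87.9875 / 8 = 10.9984
Σ(R_m − R̄_m)² = 163.3950  ⇒  Var(R_m) = 163.3950 / 8 = 20.4244
β = Cov / Var(R_m) = 10.9984 / 20.4244 = 0.5385
MRP = 14.53% − 5.19% = 9.34%
E(R) = R_f + β × MRP = 5.19% + 0.5385 × 9.34% = 10.22%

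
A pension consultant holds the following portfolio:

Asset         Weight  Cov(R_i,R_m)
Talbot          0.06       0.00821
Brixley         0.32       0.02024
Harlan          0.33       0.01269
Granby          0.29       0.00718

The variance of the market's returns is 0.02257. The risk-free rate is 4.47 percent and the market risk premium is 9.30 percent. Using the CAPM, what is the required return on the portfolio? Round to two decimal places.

9.93%

β_Talbot = 0.00821 / 0.02257 = 0.3638
β_Brixley = 0.02024 / 0.02257 = 0.8968
β_Harlan = 0.01269 / 0.02257 = 0.5623
β_Granby = 0.00718 / 0.02257 = 0.3181
β_P = Σ w_i β_i = 0.06×0.3638 + 0.32×0.8968 + 0.33×0.5623 + 0.29×0.3181 = 0.5866
E(R_P) = R_f + β_P × MRP = 4.47% + 0.5866 × 9.30% = 9.93%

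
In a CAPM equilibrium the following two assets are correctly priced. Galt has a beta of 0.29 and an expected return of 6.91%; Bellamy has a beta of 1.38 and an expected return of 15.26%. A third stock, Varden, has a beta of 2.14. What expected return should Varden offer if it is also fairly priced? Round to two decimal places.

MRP (SML slope) = (15.26% − 6.91%) / (1.38 − 0.29) = 8.35% / 1.09 = 7.6606%
R_f (intercept) = 6.91% − 0.29 × 7.6606% = 4.6884%
E(R_Varden) = R_f + β × MRP = 4.6884% + 2.14 × 7.6606% = 21.08%

21.08%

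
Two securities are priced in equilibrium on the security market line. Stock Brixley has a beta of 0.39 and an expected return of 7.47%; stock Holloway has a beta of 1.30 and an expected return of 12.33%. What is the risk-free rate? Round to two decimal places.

Both satisfy E(R) = R_f + β·MRP, so the slope of the SML is
MRP = (12.33% − 7.47%) / (1.30 − 0.39) = 4.86% / 0.91 = 5.3407%
R_f = E(R_Brixley) − β_Brixley·MRP = 7.47% − 0.39 × 5.3407% = 5.3871%

5.39%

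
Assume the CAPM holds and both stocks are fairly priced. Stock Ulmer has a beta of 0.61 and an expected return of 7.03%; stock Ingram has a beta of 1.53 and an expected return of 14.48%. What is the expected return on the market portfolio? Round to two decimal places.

Both satisfy E(R) = R_f + β·MRP, so the slope of the SML is
MRP = (14.48% − 7.03%) / (1.53 − 0.61) = 7.45% / 0.92 = 8.0978%
R_f = E(R_Ulmer) − β_Ulmer·MRP = 7.03% − 0.61 × 8.0978% = 2.0903%
E(R_m) = R_f + MRP = 2.0903% + 8.0978% = 10.19%

10.19%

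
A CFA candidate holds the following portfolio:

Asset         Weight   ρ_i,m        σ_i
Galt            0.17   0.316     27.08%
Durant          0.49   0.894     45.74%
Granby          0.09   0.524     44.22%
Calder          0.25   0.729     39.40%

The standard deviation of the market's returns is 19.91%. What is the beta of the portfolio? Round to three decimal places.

β_Galt = 0.316 × 27.08% / 19.91% = 0.4298
β_Durant = 0.894 × 45.74% / 19.91% = 2.0538
β_Granby = 0.524 × 44.22% / 19.91% = 1.1638
β_Calder = 0.729 × 39.40% / 19.91% = 1.4426
β_P = Σ w_i β_i = 0.17×0.4298 + 0.49×2.0538 + 0.09×1.1638 + 0.25×1.4426 = 1.5448

1.545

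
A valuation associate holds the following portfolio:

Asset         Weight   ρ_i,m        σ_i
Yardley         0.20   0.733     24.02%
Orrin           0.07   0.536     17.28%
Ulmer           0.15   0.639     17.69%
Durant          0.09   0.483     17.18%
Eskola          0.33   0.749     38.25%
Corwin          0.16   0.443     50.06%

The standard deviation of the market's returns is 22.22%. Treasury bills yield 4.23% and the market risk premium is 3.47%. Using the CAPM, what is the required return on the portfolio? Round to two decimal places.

β_Yardley = 0.733 × 24.02% / 22.22% = 0.7924
β_Orrin = 0.536 × 17.28% / 22.22% = 0.4168
β_Ulmer = 0.639 × 17.69% / 22.22% = 0.5087
β_Durant = 0.483 × 17.18% / 22.22% = 0.3734
β_Eskola = 0.749 × 38.25% / 22.22% = 1.2893
β_Corwin = 0.443 × 50.06% / 22.22% = 0.9980
β_P = Σ w_i β_i = 0.20×0.7924 + 0.07×0.4168 + 0.15×0.5087 + 0.09×0.3734 + 0.33×1.2893 + 0.16×0.9980 = 0.8827
E(R_P) = R_f + β_P × MRP = 4.23% + 0.8827 × 3.47% = 7.29%

7.29%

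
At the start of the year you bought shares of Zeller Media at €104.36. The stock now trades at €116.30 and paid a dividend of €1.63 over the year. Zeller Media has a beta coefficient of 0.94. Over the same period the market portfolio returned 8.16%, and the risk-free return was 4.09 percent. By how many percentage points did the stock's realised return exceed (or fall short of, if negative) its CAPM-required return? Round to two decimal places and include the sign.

+5.09%

Realised HPR = (P1 + D1 − P0) / P0 = (116.30 + 1.63 − 104.36) / 104.36 = 13.57 / 104.36 = 13.0031%
MRP = 8.16% − 4.09% = 4.07%
CAPM required = R_f + β·MRP = 4.09% + 0.94 × 4.07% = 7.9158%
α = realised − required = 13.0031% − 7.9158% = +5.09%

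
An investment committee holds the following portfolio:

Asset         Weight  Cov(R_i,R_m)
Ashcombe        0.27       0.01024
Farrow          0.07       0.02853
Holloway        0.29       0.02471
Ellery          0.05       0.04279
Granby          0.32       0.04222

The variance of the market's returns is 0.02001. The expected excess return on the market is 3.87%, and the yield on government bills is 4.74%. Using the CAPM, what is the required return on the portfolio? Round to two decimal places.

10.07%

β_Ashcombe = 0.01024 / 0.02001 = 0.5117
β_Farrow = 0.02853 / 0.02001 = 1.4258
β_Holloway = 0.02471 / 0.02001 = 1.2349
β_Ellery = 0.04279 / 0.02001 = 2.1384
β_Granby = 0.04222 / 0.02001 = 2.1099
β_P = Σ w_i β_i = 0.27×0.5117 + 0.07×1.4258 + 0.29×1.2349 + 0.05×2.1384 + 0.32×2.1099 = 1.3782
E(R_P) = R_f + β_P × MRP = 4.74% + 1.3782 × 3.87% = 10.07%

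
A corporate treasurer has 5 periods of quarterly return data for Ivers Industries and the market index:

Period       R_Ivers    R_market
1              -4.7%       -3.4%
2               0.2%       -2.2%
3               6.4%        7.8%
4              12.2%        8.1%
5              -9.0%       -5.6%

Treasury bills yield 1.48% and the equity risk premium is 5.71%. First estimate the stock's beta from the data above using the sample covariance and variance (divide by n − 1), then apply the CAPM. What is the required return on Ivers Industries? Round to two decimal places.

Mean R_i = (-4.7 + 0.2 + 6.4 + 12.2 − 9.0) / 5 = 1.0200%
Mean R_m = (-3.4 − 2.2 + 7.8 + 8.1 − 5.6) / 5 = 0.9400%
Σ(R_i − R̄_i)(R_m − R̄_m) = 209.8860  ⇒  Cov = 209.8860 / 4 = 52.4715
Σ(R_m − R̄_m)² = 169.7920  ⇒  Var(R_m) = 169.7920 / 4 = 42.4480
β = Cov / Var(R_m) = 52.4715 / 42.4480 = 1.2361
E(R) = R_f + β × MRP = 1.48% + 1.2361 × 5.71% = 8.54%

8.54%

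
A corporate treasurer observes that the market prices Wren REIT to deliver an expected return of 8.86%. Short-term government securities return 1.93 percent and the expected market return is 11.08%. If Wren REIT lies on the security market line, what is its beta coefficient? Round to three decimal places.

MRP = 11.08% − 1.93% = 9.15%
β = (E(R) − R_f) / MRP = (8.86% − 1.93%) / 9.15% = 6.93% / 9.15% = 0.757

0.757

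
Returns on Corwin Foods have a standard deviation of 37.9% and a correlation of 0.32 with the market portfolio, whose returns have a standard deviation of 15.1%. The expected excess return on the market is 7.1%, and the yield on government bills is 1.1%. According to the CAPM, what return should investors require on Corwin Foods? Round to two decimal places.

β = ρ × σ_i / σ_m = 0.32 × 37.9% / 15.1% = 0.8032
E(R) = 1.1% + 0.8032 × 7.1% = 6.80%

6.80%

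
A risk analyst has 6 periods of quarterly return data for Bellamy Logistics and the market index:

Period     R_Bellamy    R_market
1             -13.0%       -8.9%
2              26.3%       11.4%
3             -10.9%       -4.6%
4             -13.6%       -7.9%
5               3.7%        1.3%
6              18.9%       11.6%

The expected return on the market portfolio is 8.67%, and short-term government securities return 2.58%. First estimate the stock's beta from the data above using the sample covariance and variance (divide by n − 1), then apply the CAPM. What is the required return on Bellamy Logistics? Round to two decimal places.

Mean R_i = (-13.0 + 26.3 − 10.9 − 13.6 + 3.7 + 18.9) / 6 = 1.9000%
Mean R_m = (-8.9 + 11.4 − 4.6 − 7.9 + 1.3 + 11.6) / 6 = 0.4833%
Σ(R_i − R̄_i)(R_m − R̄_m) = 791.6400  ⇒  Cov = 791.6400 / 5 = 158.3280
Σ(R_m − R̄_m)² = 427.5883  ⇒  Var(R_m) = 427.5883 / 5 = 85.5177
β = Cov / Var(R_m) = 158.3280 / 85.5177 = 1.8514
MRP = 8.67% − 2.58% = 6.09%
E(R) = R_f + β × MRP = 2.58% + 1.8514 × 6.09% = 13.86%

13.86%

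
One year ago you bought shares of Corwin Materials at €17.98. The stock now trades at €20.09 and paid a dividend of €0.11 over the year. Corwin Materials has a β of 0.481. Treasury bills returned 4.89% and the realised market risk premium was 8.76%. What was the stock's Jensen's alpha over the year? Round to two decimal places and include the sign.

+3.24%

Realised HPR = (P1 + D1 − P0) / P0 = (20.09 + 0.11 − 17.98) / 17.98 = 2.22 / 17.98 = 12.3471%
CAPM required = R_f + β·MRP = 4.89% + 0.481 × 8.76% = 9.10356%
α = realised − required = 12.3471% − 9.10356% = +3.24%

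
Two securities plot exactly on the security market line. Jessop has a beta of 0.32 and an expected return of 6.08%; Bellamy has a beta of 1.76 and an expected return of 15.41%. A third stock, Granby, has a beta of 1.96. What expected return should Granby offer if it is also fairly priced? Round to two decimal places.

MRP (SML slope) = (15.41% − 6.08%) / (1.76 − 0.32) = 9.33% / 1.44 = 6.4792%
R_f (intercept) = 6.08% − 0.32 × 6.4792% = 4.0067%
E(R_Granby) = R_f + β × MRP = 4.0067% + 1.96 × 6.4792% = 16.71%

16.71%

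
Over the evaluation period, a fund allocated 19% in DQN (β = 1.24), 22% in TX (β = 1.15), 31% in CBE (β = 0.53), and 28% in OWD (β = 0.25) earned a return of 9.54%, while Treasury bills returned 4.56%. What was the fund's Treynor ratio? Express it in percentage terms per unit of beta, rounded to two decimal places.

β_P = 0.19×1.24 + 0.22×1.15 + 0.31×0.53 + 0.28×0.25 = 0.7229
Treynor = (R_P − R_f) / β_P = (9.54% − 4.56%) / 0.7229 = 4.98% / 0.7229 = 6.89%

6.89%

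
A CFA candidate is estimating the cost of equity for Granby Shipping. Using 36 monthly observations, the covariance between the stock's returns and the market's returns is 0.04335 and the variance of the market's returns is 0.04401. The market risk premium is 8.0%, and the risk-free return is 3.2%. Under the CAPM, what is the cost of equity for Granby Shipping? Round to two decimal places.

11.08%

β = Cov(R_i, R_m) / Var(R_m) = 0.04335 / 0.04401 = 0.9850
E(R) = R_f + β × MRP = 3.2% + 0.9850 × 8.0% = 11.08%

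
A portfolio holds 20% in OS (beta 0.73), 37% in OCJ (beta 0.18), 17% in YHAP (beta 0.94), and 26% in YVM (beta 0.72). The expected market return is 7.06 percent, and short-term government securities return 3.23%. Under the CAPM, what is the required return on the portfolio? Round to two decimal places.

5.37%

β_P = Σ w_i β_i = 0.20×0.73 + 0.37×0.18 + 0.17×0.94 + 0.26×0.72 = 0.5596
MRP = 7.06% − 3.23% = 3.83%
E(R_P) = R_f + β_P × MRP = 3.23% + 0.5596 × 3.83% = 5.37%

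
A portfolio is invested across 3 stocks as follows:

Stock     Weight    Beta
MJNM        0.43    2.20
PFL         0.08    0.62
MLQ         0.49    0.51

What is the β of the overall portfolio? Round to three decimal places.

1.246

β_P = Σ w_i β_i = 0.43×2.20 + 0.08×0.62 + 0.49×0.51 = 1.2455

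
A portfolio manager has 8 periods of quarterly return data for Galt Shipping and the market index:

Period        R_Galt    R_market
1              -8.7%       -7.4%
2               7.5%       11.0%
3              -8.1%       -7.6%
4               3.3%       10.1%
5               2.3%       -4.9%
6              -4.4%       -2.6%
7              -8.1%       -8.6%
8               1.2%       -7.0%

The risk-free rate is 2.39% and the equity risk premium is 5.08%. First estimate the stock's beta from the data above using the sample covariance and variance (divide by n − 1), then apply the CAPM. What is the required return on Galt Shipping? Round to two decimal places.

Mean R_i = (-8.7 + 7.5 − 8.1 + 3.3 + 2.3 − 4.4 − 8.1 + 1.2) / 8 = -1.8750%
Mean R_m = (-7.4 + 11.0 − 7.6 + 10.1 − 4.9 − 2.6 − 8.6 − 7.0) / 8 = -2.1250%
Σ(R_i − R̄_i)(R_m − R̄_m) = 271.3250  ⇒  Cov = 271.3250 / 7 = 38.7607
Σ(R_m − R̄_m)² = 453.1350  ⇒  Var(R_m) = 453.1350 / 7 = 64.7336
β = Cov / Var(R_m) = 38.7607 / 64.7336 = 0.5988
E(R) = R_f + β × MRP = 2.39% + 0.5988 × 5.08% = 5.43%

5.43%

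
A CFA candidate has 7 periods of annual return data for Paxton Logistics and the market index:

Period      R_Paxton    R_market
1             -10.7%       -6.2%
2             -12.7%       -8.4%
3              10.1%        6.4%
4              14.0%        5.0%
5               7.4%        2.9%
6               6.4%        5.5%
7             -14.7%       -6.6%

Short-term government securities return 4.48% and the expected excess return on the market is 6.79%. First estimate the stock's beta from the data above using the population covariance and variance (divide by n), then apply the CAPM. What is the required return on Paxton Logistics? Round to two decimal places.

16.67%

Mean R_i = (-10.7 − 12.7 + 10.1 + 14.0 + 7.4 + 6.4 − 14.7) / 7 = -0.0286%
Mean R_m = (-6.2 − 8.4 + 6.4 + 5.0 + 2.9 + 5.5 − 6.6) / 7 = -0.2000%
Σ(R_i − R̄_i)(R_m − R̄_m) = 461.3000  ⇒  Cov = 461.3000 / 7 = 65.9000
Σ(R_m − R̄_m)² = 256.9000  ⇒  Var(R_m) = 256.9000 / 7 = 36.7000
β = Cov / Var(R_m) = 65.9000 / 36.7000 = 1.7956
E(R) = R_f + β × MRP = 4.48% + 1.7956 × 6.79% = 16.67%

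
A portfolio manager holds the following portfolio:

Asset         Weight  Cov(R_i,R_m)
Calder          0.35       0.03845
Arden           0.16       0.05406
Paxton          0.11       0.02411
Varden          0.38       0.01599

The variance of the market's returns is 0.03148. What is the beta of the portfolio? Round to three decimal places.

0.980

β_Calder = 0.03845 / 0.03148 = 1.2214
β_Arden = 0.05406 / 0.03148 = 1.7173
β_Paxton = 0.02411 / 0.03148 = 0.7659
β_Varden = 0.01599 / 0.03148 = 0.5079
β_P = Σ w_i β_i = 0.35×1.2214 + 0.16×1.7173 + 0.11×0.7659 + 0.38×0.5079 = 0.9795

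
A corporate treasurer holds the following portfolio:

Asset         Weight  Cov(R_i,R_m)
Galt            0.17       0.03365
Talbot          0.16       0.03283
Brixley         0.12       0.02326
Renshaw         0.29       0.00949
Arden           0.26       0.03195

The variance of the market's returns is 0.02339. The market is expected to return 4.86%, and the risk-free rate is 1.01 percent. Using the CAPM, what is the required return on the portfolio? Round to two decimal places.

5.10%

β_Galt = 0.03365 / 0.02339 = 1.4386
β_Talbot = 0.03283 / 0.02339 = 1.4036
β_Brixley = 0.02326 / 0.02339 = 0.9944
β_Renshaw = 0.00949 / 0.02339 = 0.4057
β_Arden = 0.03195 / 0.02339 = 1.3660
β_P = Σ w_i β_i = 0.17×1.4386 + 0.16×1.4036 + 0.12×0.9944 + 0.29×0.4057 + 0.26×1.3660 = 1.0613
MRP = 4.86% − 1.01% = 3.85%
E(R_P) = R_f + β_P × MRP = 1.01% + 1.0613 × 3.85% = 5.10%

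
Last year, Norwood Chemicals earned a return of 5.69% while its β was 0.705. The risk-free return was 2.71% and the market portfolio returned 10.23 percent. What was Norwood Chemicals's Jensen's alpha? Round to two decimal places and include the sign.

-2.32%

Market excess return = 10.23% − 2.71% = 7.52%
CAPM benchmark = R_f + β(R_m − R_f) = 2.71% + 0.705 × 7.52% = 8.01160%
α = actual − benchmark = 5.69% − 8.01160% = -2.32%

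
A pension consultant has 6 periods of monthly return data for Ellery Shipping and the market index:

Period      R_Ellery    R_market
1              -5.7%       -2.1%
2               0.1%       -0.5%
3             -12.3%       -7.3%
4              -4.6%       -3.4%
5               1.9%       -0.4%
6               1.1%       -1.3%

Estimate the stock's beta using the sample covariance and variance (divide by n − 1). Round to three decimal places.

1.961

Mean R_i = (-5.7 + 0.1 − 12.3 − 4.6 + 1.9 + 1.1) / 6 = -3.2500%
Mean R_m = (-2.1 − 0.5 − 7.3 − 3.4 − 0.4 − 1.3) / 6 = -2.5000%
Σ(R_i − R̄_i)(R_m − R̄_m) = 66.4100  ⇒  Cov = 66.4100 / 5 = 13.2820
Σ(R_m − R̄_m)² = 33.8600  ⇒  Var(R_m) = 33.8600 / 5 = 6.7720
β = Cov / Var(R_m) = 13.2820 / 6.7720 = 1.9613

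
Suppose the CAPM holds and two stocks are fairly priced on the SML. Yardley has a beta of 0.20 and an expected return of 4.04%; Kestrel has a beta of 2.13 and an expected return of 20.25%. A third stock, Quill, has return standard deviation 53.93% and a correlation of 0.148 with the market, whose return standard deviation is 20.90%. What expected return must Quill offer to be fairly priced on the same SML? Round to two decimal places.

MRP = (20.25% − 4.04%) / (2.13 − 0.20) = 8.3990%
R_f = 4.04% − 0.20 × 8.3990% = 2.3602%
β_Quill = ρ·σ_i/σ_m = 0.148 × 53.93 / 20.90 = 0.3819
E(R_Quill) = R_f + β × MRP = 2.3602% + 0.3819 × 8.3990% = 5.57%

5.57%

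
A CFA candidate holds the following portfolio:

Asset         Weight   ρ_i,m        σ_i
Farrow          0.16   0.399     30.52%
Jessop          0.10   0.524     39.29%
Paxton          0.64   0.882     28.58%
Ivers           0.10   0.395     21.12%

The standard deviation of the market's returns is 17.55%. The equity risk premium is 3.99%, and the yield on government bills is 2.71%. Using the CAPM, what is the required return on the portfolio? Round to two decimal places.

β_Farrow = 0.399 × 30.52% / 17.55% = 0.6939
β_Jessop = 0.524 × 39.29% / 17.55% = 1.1731
β_Paxton = 0.882 × 28.58% / 17.55% = 1.4363
β_Ivers = 0.395 × 21.12% / 17.55% = 0.4754
β_P = Σ w_i β_i = 0.16×0.6939 + 0.10×1.1731 + 0.64×1.4363 + 0.10×0.4754 = 1.1951
E(R_P) = R_f + β_P × MRP = 2.71% + 1.1951 × 3.99% = 7.48%

7.48%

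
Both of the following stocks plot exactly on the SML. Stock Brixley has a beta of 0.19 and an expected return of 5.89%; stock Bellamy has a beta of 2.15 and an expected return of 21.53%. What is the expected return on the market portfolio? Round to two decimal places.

12.35%

Both satisfy E(R) = R_f + β·MRP, so the slope of the SML is
MRP = (21.53% − 5.89%) / (2.15 − 0.19) = 15.64% / 1.96 = 7.9796%
R_f = E(R_Brixley) − β_Brixley·MRP = 5.89% − 0.19 × 7.9796% = 4.3739%
E(R_m) = R_f + MRP = 4.3739% + 7.9796% = 12.35%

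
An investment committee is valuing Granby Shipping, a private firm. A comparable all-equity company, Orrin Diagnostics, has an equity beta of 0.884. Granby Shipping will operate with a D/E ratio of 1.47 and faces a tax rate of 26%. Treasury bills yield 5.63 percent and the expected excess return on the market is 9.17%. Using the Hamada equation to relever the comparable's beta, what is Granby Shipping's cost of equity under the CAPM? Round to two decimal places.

β_L = β_U × [1 + (1 − t)(D/E)] = 0.884 × [1 + (1 − 0.26) × 1.47]
    = 0.884 × [1 + 0.74 × 1.47] = 0.884 × 2.0878 = 1.8456
E(R) = R_f + β_L × MRP = 5.63% + 1.8456 × 9.17% = 22.55%

22.55%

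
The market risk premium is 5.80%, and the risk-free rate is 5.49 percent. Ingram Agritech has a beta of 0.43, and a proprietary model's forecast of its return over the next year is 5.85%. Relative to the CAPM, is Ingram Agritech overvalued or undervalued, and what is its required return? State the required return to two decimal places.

Overvalued; required return 7.98%

Required return = R_f + β·MRP = 5.49% + 0.43 × 5.80% = 7.98%
Forecast 5.85% < required 7.98% → the stock plots below the SML → overvalued.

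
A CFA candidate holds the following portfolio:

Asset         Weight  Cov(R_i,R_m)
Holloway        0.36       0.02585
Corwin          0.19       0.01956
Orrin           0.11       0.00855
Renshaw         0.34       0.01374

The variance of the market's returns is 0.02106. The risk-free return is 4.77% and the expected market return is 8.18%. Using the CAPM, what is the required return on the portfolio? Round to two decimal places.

7.79%

β_Holloway = 0.02585 / 0.02106 = 1.2274
β_Corwin = 0.01956 / 0.02106 = 0.9288
β_Orrin = 0.00855 / 0.02106 = 0.4060
β_Renshaw = 0.01374 / 0.02106 = 0.6524
β_P = Σ w_i β_i = 0.36×1.2274 + 0.19×0.9288 + 0.11×0.4060 + 0.34×0.6524 = 0.8848
MRP = 8.18% − 4.77% = 3.41%
E(R_P) = R_f + β_P × MRP = 4.77% + 0.8848 × 3.41% = 7.79%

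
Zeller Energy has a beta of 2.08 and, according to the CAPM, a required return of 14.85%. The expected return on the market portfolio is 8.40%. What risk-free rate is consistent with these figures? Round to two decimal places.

2.43%

E(R) = R_f + β(E(R_m) − R_f) = R_f(1 − β) + β·E(R_m)
14.85% = R_f × (1 − 2.08) + 2.08 × 8.40%
14.85% = R_f × -1.08 + 17.4720%
R_f = (14.85% − 17.4720%) / -1.08 = 2.43%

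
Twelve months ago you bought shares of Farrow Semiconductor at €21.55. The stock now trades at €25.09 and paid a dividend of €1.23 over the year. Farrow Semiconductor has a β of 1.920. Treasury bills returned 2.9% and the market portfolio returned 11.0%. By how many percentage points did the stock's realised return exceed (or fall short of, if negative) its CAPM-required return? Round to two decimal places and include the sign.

Realised HPR = (P1 + D1 − P0) / P0 = (25.09 + 1.23 − 21.55) / 21.55 = 4.77 / 21.55 = 22.1346%
MRP = 11.0% − 2.9% = 8.10%
CAPM required = R_f + β·MRP = 2.9% + 1.920 × 8.1% = 18.4520%
α = realised − required = 22.1346% − 18.4520% = +3.68%

+3.68%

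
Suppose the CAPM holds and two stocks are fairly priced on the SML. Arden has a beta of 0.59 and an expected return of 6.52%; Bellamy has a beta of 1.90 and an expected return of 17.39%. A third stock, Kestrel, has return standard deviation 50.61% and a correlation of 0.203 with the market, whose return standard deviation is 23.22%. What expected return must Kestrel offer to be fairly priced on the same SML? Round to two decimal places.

5.30%

MRP = (17.39% − 6.52%) / (1.90 − 0.59) = 8.2977%
R_f = 6.52% − 0.59 × 8.2977% = 1.6244%
β_Kestrel = ρ·σ_i/σ_m = 0.203 × 50.61 / 23.22 = 0.4425
E(R_Kestrel) = R_f + β × MRP = 1.6244% + 0.4425 × 8.2977% = 5.30%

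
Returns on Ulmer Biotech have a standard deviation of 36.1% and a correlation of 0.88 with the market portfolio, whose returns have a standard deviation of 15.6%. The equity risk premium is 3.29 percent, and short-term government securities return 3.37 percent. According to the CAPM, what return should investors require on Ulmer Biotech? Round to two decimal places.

β = ρ × σ_i / σ_m = 0.88 × 36.1% / 15.6% = 2.0364
E(R) = 3.37% + 2.0364 × 3.29% = 10.07%

10.07%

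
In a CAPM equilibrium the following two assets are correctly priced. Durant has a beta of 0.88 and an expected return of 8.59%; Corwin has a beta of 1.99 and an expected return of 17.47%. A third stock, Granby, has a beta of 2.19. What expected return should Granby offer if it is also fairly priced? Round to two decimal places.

MRP (SML slope) = (17.47% − 8.59%) / (1.99 − 0.88) = 8.88% / 1.11 = 8.0000%
R_f (intercept) = 8.59% − 0.88 × 8.0000% = 1.5500%
E(R_Granby) = R_f + β × MRP = 1.5500% + 2.19 × 8.0000% = 19.07%

19.07%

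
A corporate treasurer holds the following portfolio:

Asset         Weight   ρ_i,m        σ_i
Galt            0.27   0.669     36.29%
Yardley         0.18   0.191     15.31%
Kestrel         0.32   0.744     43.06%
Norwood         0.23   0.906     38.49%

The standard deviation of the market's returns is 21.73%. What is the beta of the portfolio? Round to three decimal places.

1.167

β_Galt = 0.669 × 36.29% / 21.73% = 1.1173
β_Yardley = 0.191 × 15.31% / 21.73% = 0.1346
β_Kestrel = 0.744 × 43.06% / 21.73% = 1.4743
β_Norwood = 0.906 × 38.49% / 21.73% = 1.6048
β_P = Σ w_i β_i = 0.27×1.1173 + 0.18×0.1346 + 0.32×1.4743 + 0.23×1.6048 = 1.1668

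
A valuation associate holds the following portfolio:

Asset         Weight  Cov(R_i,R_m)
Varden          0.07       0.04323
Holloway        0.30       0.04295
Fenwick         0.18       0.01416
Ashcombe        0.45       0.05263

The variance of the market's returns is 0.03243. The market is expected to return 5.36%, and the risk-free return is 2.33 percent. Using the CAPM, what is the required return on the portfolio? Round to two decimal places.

β_Varden = 0.04323 / 0.03243 = 1.3330
β_Holloway = 0.04295 / 0.03243 = 1.3244
β_Fenwick = 0.01416 / 0.03243 = 0.4366
β_Ashcombe = 0.05263 / 0.03243 = 1.6229
β_P = Σ w_i β_i = 0.07×1.3330 + 0.30×1.3244 + 0.18×0.4366 + 0.45×1.6229 = 1.2995
MRP = 5.36% − 2.33% = 3.03%
E(R_P) = R_f + β_P × MRP = 2.33% + 1.2995 × 3.03% = 6.27%

6.27%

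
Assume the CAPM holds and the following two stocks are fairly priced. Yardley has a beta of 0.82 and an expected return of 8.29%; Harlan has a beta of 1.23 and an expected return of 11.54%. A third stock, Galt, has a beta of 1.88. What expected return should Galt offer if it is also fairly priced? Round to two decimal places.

16.69%

MRP (SML slope) = (11.54% − 8.29%) / (1.23 − 0.82) = 3.25% / 0.41 = 7.9268%
R_f (intercept) = 8.29% − 0.82 × 7.9268% = 1.7900%
E(R_Galt) = R_f + β × MRP = 1.7900% + 1.88 × 7.9268% = 16.69%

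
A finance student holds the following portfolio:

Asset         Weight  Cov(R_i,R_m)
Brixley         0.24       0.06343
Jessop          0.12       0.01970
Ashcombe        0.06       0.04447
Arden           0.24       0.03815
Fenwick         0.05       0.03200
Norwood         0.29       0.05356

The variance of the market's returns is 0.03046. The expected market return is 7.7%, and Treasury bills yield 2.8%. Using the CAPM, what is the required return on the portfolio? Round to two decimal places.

10.29%

β_Brixley = 0.06343 / 0.03046 = 2.0824
β_Jessop = 0.01970 / 0.03046 = 0.6467
β_Ashcombe = 0.04447 / 0.03046 = 1.4599
β_Arden = 0.03815 / 0.03046 = 1.2525
β_Fenwick = 0.03200 / 0.03046 = 1.0506
β_Norwood = 0.05356 / 0.03046 = 1.7584
β_P = Σ w_i β_i = 0.24×2.0824 + 0.12×0.6467 + 0.06×1.4599 + 0.24×1.2525 + 0.05×1.0506 + 0.29×1.7584 = 1.5280
MRP = 7.7% − 2.8% = 4.90%
E(R_P) = R_f + β_P × MRP = 2.8% + 1.5280 × 4.9% = 10.29%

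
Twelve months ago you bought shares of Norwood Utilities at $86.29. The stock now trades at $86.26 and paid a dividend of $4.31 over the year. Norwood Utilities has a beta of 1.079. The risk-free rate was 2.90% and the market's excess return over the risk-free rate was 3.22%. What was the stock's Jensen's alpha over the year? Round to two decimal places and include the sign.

Realised HPR = (P1 + D1 − P0) / P0 = (86.26 + 4.31 − 86.29) / 86.29 = 4.28 / 86.29 = 4.9600%
CAPM required = R_f + β·MRP = 2.90% + 1.079 × 3.22% = 6.37438%
α = realised − required = 4.9600% − 6.37438% = -1.41%

-1.41%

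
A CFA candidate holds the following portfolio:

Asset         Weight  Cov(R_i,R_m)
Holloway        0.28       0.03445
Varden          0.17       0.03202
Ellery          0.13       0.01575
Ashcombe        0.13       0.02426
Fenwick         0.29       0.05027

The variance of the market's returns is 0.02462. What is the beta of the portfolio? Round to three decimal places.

β_Holloway = 0.03445 / 0.02462 = 1.3993
β_Varden = 0.03202 / 0.02462 = 1.3006
β_Ellery = 0.01575 / 0.02462 = 0.6397
β_Ashcombe = 0.02426 / 0.02462 = 0.9854
β_Fenwick = 0.05027 / 0.02462 = 2.0418
β_P = Σ w_i β_i = 0.28×1.3993 + 0.17×1.3006 + 0.13×0.6397 + 0.13×0.9854 + 0.29×2.0418 = 1.4163

1.416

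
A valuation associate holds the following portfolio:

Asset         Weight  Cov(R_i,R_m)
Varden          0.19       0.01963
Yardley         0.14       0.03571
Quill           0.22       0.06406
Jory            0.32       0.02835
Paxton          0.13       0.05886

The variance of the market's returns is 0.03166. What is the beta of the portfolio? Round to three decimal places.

β_Varden = 0.01963 / 0.03166 = 0.6200
β_Yardley = 0.03571 / 0.03166 = 1.1279
β_Quill = 0.06406 / 0.03166 = 2.0234
β_Jory = 0.02835 / 0.03166 = 0.8955
β_Paxton = 0.05886 / 0.03166 = 1.8591
β_P = Σ w_i β_i = 0.19×0.6200 + 0.14×1.1279 + 0.22×2.0234 + 0.32×0.8955 + 0.13×1.8591 = 1.2491

1.249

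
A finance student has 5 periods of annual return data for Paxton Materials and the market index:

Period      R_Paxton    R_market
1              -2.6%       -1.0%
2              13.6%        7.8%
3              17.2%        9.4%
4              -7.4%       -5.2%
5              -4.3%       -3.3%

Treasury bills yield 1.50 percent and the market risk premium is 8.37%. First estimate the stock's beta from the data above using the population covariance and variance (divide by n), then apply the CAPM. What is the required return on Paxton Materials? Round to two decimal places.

Mean R_i = (-2.6 + 13.6 + 17.2 − 7.4 − 4.3) / 5 = 3.3000%
Mean R_m = (-1.0 + 7.8 + 9.4 − 5.2 − 3.3) / 5 = 1.5400%
Σ(R_i − R̄_i)(R_m − R̄_m) = 297.6200  ⇒  Cov = 297.6200 / 5 = 59.5240
Σ(R_m − R̄_m)² = 176.2720  ⇒  Var(R_m) = 176.2720 / 5 = 35.2544
β = Cov / Var(R_m) = 59.5240 / 35.2544 = 1.6884
E(R) = R_f + β × MRP = 1.50% + 1.6884 × 8.37% = 15.63%

15.63%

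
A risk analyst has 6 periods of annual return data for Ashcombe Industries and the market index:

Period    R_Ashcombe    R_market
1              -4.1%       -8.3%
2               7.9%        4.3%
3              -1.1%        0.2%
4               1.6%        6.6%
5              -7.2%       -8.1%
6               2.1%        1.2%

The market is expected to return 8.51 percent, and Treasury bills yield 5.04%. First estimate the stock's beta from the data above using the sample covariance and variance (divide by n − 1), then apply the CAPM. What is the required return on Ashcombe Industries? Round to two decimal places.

Mean R_i = (-4.1 + 7.9 − 1.1 + 1.6 − 7.2 + 2.1) / 6 = -0.1333%
Mean R_m = (-8.3 + 4.3 + 0.2 + 6.6 − 8.1 + 1.2) / 6 = -0.6833%
Σ(R_i − R̄_i)(R_m − R̄_m) = 138.6333  ⇒  Cov = 138.6333 / 5 = 27.7267
Σ(R_m − R̄_m)² = 195.2283  ⇒  Var(R_m) = 195.2283 / 5 = 39.0457
β = Cov / Var(R_m) = 27.7267 / 39.0457 = 0.7101
MRP = 8.51% − 5.04% = 3.47%
E(R) = R_f + β × MRP = 5.04% + 0.7101 × 3.47% = 7.50%

7.50%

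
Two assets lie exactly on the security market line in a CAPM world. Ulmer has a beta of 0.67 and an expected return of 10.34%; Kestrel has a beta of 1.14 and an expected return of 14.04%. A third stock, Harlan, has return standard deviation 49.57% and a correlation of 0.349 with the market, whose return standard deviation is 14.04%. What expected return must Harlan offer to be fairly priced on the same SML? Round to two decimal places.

14.77%

MRP = (14.04% − 10.34%) / (1.14 − 0.67) = 7.8723%
R_f = 10.34% − 0.67 × 7.8723% = 5.0656%
β_Harlan = ρ·σ_i/σ_m = 0.349 × 49.57 / 14.04 = 1.2322
E(R_Harlan) = R_f + β × MRP = 5.0656% + 1.2322 × 7.8723% = 14.77%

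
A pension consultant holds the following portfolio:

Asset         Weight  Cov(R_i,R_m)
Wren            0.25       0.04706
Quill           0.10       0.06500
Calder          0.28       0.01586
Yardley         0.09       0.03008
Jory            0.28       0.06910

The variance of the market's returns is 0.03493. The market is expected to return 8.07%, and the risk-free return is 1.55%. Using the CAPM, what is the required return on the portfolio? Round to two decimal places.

β_Wren = 0.04706 / 0.03493 = 1.3473
β_Quill = 0.06500 / 0.03493 = 1.8609
β_Calder = 0.01586 / 0.03493 = 0.4541
β_Yardley = 0.03008 / 0.03493 = 0.8612
β_Jory = 0.06910 / 0.03493 = 1.9782
β_P = Σ w_i β_i = 0.25×1.3473 + 0.10×1.8609 + 0.28×0.4541 + 0.09×0.8612 + 0.28×1.9782 = 1.2815
MRP = 8.07% − 1.55% = 6.52%
E(R_P) = R_f + β_P × MRP = 1.55% + 1.2815 × 6.52% = 9.91%

9.91%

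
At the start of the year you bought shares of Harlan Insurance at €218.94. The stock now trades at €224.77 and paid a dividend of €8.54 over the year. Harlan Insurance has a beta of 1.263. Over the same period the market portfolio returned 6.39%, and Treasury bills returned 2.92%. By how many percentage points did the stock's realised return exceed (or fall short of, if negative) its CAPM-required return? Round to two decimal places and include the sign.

Realised HPR = (P1 + D1 − P0) / P0 = (224.77 + 8.54 − 218.94) / 218.94 = 14.37 / 218.94 = 6.5634%
MRP = 6.39% − 2.92% = 3.47%
CAPM required = R_f + β·MRP = 2.92% + 1.263 × 3.47% = 7.30261%
α = realised − required = 6.5634% − 7.30261% = -0.74%

-0.74%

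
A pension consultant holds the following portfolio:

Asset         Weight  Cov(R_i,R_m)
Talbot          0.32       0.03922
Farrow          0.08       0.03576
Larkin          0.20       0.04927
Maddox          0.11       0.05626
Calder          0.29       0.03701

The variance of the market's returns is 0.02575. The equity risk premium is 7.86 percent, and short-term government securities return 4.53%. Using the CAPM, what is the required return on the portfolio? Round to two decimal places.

β_Talbot = 0.03922 / 0.02575 = 1.5231
β_Farrow = 0.03576 / 0.02575 = 1.3887
β_Larkin = 0.04927 / 0.02575 = 1.9134
β_Maddox = 0.05626 / 0.02575 = 2.1849
β_Calder = 0.03701 / 0.02575 = 1.4373
β_P = Σ w_i β_i = 0.32×1.5231 + 0.08×1.3887 + 0.20×1.9134 + 0.11×2.1849 + 0.29×1.4373 = 1.6383
E(R_P) = R_f + β_P × MRP = 4.53% + 1.6383 × 7.86% = 17.41%

17.41%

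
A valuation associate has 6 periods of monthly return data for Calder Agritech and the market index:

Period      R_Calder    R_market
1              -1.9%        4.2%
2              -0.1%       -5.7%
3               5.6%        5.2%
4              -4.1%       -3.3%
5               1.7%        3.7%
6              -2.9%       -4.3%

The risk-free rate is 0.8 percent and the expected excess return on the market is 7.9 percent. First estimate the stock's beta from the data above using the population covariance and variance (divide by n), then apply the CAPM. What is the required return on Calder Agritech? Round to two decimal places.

4.34%

Mean R_i = (-1.9 − 0.1 + 5.6 − 4.1 + 1.7 − 2.9) / 6 = -0.2833%
Mean R_m = (4.2 − 5.7 + 5.2 − 3.3 + 3.7 − 4.3) / 6 = -0.0333%
Σ(R_i − R̄_i)(R_m − R̄_m) = 53.9433  ⇒  Cov = 53.9433 / 6 = 8.9906
Σ(R_m − R̄_m)² = 120.2333  ⇒  Var(R_m) = 120.2333 / 6 = 20.0389
β = Cov / Var(R_m) = 8.9906 / 20.0389 = 0.4487
E(R) = R_f + β × MRP = 0.8% + 0.4487 × 7.9% = 4.34%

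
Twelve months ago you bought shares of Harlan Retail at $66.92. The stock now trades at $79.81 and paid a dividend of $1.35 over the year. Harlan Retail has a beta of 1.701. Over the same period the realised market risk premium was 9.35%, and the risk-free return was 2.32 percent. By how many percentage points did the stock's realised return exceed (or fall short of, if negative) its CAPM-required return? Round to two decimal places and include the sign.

+3.05%

Realised HPR = (P1 + D1 − P0) / P0 = (79.81 + 1.35 − 66.92) / 66.92 = 14.24 / 66.92 = 21.2791%
CAPM required = R_f + β·MRP = 2.32% + 1.701 × 9.35% = 18.22435%
α = realised − required = 21.2791% − 18.22435% = +3.05%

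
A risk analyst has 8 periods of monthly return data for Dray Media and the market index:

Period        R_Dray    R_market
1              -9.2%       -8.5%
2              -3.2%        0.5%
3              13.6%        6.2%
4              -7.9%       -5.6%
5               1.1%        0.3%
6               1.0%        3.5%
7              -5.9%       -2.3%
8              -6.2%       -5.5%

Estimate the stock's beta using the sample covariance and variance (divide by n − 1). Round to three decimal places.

Mean R_i = (-9.2 − 3.2 + 13.6 − 7.9 + 1.1 + 1.0 − 5.9 − 6.2) / 8 = -2.0875%
Mean R_m = (-8.5 + 0.5 + 6.2 − 5.6 + 0.3 + 3.5 − 2.3 − 5.5) / 8 = -1.4250%
Σ(R_i − R̄_i)(R_m − R̄_m) = 232.8625  ⇒  Cov = 232.8625 / 7 = 33.2661
Σ(R_m − R̄_m)² = 173.9350  ⇒  Var(R_m) = 173.9350 / 7 = 24.8479
β = Cov / Var(R_m) = 33.2661 / 24.8479 = 1.3388

1.339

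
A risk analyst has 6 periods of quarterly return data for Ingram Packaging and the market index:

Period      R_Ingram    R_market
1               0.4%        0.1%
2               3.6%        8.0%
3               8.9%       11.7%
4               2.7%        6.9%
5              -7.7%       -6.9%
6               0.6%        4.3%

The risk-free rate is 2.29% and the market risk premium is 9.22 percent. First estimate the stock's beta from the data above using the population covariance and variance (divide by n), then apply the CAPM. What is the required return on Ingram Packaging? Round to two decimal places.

Mean R_i = (0.4 + 3.6 + 8.9 + 2.7 − 7.7 + 0.6) / 6 = 1.4167%
Mean R_m = (0.1 + 8.0 + 11.7 + 6.9 − 6.9 + 4.3) / 6 = 4.0167%
Σ(R_i − R̄_i)(R_m − R̄_m) = 173.1683  ⇒  Cov = 173.1683 / 6 = 28.8614
Σ(R_m − R̄_m)² = 217.8083  ⇒  Var(R_m) = 217.8083 / 6 = 36.3014
β = Cov / Var(R_m) = 28.8614 / 36.3014 = 0.7950
E(R) = R_f + β × MRP = 2.29% + 0.7950 × 9.22% = 9.62%

9.62%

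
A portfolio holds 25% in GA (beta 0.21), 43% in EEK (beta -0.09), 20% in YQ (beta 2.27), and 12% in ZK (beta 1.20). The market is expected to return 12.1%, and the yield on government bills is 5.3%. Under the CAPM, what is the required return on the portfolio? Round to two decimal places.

β_P = Σ w_i β_i = 0.25×0.21 + 0.43×-0.09 + 0.20×2.27 + 0.12×1.20 = 0.6118
MRP = 12.1% − 5.3% = 6.80%
E(R_P) = R_f + β_P × MRP = 5.3% + 0.6118 × 6.8% = 9.46%

9.46%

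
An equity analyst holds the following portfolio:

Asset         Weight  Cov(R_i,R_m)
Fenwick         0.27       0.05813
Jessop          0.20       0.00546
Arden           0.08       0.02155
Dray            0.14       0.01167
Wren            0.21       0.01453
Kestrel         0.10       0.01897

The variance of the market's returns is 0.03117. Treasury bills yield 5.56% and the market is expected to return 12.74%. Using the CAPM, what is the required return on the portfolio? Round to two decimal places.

β_Fenwick = 0.05813 / 0.03117 = 1.8649
β_Jessop = 0.00546 / 0.03117 = 0.1752
β_Arden = 0.02155 / 0.03117 = 0.6914
β_Dray = 0.01167 / 0.03117 = 0.3744
β_Wren = 0.01453 / 0.03117 = 0.4662
β_Kestrel = 0.01897 / 0.03117 = 0.6086
β_P = Σ w_i β_i = 0.27×1.8649 + 0.20×0.1752 + 0.08×0.6914 + 0.14×0.3744 + 0.21×0.4662 + 0.10×0.6086 = 0.8051
MRP = 12.74% − 5.56% = 7.18%
E(R_P) = R_f + β_P × MRP = 5.56% + 0.8051 × 7.18% = 11.34%

11.34%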